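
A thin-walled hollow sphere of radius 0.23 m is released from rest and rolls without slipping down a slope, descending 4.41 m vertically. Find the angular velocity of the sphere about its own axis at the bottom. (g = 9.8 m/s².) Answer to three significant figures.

With I = (2/3)MR², the ratio k = I/(MR²) is 2/3.
Since it rolls without slipping, ω = v/R and KE = ½Mv² + ½Iω² = ½(1+k)Mv² = (5/6)Mv².
Energy conservation Mgh = ½(1+k)Mv² gives v = √(2gh/(1+k)) = √(2 × 9.8 × 4.41 / 1.667) = 7.201 m/s.
The angular speed follows from ω = v/R = 7.201/0.23 ≈ 31.3 rad/s.

ω ≈ 31.3 rad/s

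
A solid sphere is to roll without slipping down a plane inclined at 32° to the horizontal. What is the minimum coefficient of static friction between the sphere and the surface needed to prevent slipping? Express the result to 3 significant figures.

μ_min ≈ 0.179

The moment of inertia is (2/5)MR², giving k ≡ I/(MR²) = 0.4.
Newton's second law down the slope: Mg sinθ − f = Ma. The torque equation fR = Iα (with α = a/R) gives f = kMa.
These give a = g sinθ/(1+k) and the required friction f = kMg sinθ/(1+k).
The normal force is N = Mg cosθ, so μ_min = f/N = k tanθ/(1+k).
μ_min = 0.4 × tan32° / 1.4 ≈ 0.179.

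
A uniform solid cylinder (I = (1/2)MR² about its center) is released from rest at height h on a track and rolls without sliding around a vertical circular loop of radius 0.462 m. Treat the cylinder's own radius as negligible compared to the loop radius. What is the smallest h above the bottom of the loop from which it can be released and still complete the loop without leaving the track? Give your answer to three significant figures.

h_min ≈ 1.27 m

With I = (1/2)MR², the ratio k = I/(MR²) is 0.5.
At the top, contact is just lost when gravity alone supplies the centripetal force: Mg = Mv_top²/r, i.e. v_top² = gr.
With ω = v/R, the kinetic energy at speed v is ½(1+k)Mv² = (3/4)Mv².
Energy conservation from release (height h) to the top (height 2r): Mgh = Mg(2r) + (3/4)M·gr.
Thus h_min = 2r + (1+k)r/2 = r(2 + 1.5/2) = 0.462 × 2.75 ≈ 1.27 m.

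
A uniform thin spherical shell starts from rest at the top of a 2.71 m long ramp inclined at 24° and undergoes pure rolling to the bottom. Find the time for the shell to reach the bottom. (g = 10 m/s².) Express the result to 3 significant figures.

t ≈ 1.49 s

For this body I = (2/3)MR², i.e. k = I/(MR²) = 2/3.
Along the incline Mg sinθ − f = Ma, and torque about the center fR = Iα = kMR²(a/R) gives f = kMa.
Hence a = g sinθ/(1+k) = 10×sin24°/1.667 = 2.44 m/s².
Starting from rest, L = ½at², so t = √(2L/a) = √(2×2.71/2.44) ≈ 1.49 s.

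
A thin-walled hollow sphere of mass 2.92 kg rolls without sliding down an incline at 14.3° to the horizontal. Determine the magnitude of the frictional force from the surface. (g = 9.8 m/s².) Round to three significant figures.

f ≈ 2.83 N

Here I = (2/3)MR², so the shape factor k = I/(MR²) = 2/3.
Translational: Mg sinθ − f = Ma. Rotational about the CM: fR = Iα = kMRa, so f = kMa.
Combining, a = g sinθ/(1+k) and f = kMa = kMg sinθ/(1+k).
f = (2/3) × 2.92 × 9.8 × sin14.3° / 1.667 ≈ 2.83 N.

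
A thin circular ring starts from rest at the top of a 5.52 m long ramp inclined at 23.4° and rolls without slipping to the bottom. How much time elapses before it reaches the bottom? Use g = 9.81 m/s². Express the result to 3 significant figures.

With I = MR², the ratio k = I/(MR²) is 1.
Newton's second law down the slope: Mg sinθ − f = Ma. The torque equation fR = Iα (with α = a/R) gives f = kMa.
Hence a = g sinθ/(1+k) = 9.81×sin23.4°/2 = 1.948 m/s².
Starting from rest, L = ½at², so t = √(2L/a) = √(2×5.52/1.948) ≈ 2.38 s.

t ≈ 2.38 s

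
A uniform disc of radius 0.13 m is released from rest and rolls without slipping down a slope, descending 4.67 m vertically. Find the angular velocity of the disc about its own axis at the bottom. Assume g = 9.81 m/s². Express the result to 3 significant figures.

Here I = (1/2)MR², so the shape factor k = I/(MR²) = 0.5.
Pure rolling means v = ωR; then KE = ½Mv² + ½I(v/R)² = ½(1+k)Mv² = (3/4)Mv².
Energy conservation Mgh = ½(1+k)Mv² gives v = √(2gh/(1+k)) = √(2 × 9.81 × 4.67 / 1.5) = 7.816 m/s.
The angular speed follows from ω = v/R = 7.816/0.13 ≈ 60.1 rad/s.

ω ≈ 60.1 rad/s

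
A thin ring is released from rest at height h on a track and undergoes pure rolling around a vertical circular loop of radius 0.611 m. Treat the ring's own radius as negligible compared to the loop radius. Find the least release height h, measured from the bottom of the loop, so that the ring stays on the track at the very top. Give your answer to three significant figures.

h_min ≈ 1.83 m

With I = MR², the ratio k = I/(MR²) is 1.
At the top of the loop, the minimum-contact condition is Mg = Mv_top²/r, so v_top² = gr.
With ω = v/R, the kinetic energy at speed v is ½(1+k)Mv² = Mv².
Energy conservation from release (height h) to the top (height 2r): Mgh = Mg(2r) + M·gr.
Thus h_min = 2r + (1+k)r/2 = r(2 + 2/2) = 0.611 × 3 ≈ 1.83 m.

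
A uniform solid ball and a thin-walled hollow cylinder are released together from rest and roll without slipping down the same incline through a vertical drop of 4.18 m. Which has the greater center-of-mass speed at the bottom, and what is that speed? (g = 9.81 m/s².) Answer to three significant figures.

the uniform solid ball, at v ≈ 7.65 m/s

For rolling without slipping, Mgh = ½(1+k)Mv² where k = I/(MR²), so v = √(2gh/(1+k)).
Uniform solid ball: k = 0.4, giving v = √(2×9.81×4.18/1.4) = 7.654 m/s.
Thin-walled hollow cylinder: k = 1, giving v = √(2×9.81×4.18/2) = 6.404 m/s.
The smaller k wins: the uniform solid ball, at ≈ 7.65 m/s.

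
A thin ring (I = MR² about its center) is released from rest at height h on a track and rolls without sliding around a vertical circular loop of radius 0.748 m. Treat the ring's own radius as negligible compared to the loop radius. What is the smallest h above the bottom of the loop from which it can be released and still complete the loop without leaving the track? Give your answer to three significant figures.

Here I = MR², so the shape factor k = I/(MR²) = 1.
At the top of the loop, the minimum-contact condition is Mg = Mv_top²/r, so v_top² = gr.
With ω = v/R, the kinetic energy at speed v is ½(1+k)Mv² = Mv².
Energy conservation from release (height h) to the top (height 2r): Mgh = Mg(2r) + M·gr.
Thus h_min = 2r + (1+k)r/2 = r(2 + 2/2) = 0.748 × 3 ≈ 2.24 m.

h_min ≈ 2.24 m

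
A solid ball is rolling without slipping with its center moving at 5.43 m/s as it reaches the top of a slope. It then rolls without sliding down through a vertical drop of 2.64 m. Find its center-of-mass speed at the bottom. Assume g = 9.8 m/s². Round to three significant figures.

v ≈ 8.15 m/s

For this body I = (2/5)MR², i.e. k = I/(MR²) = 0.4.
The rolling condition ω = v/R makes the rotational term ½I(v/R)² = ½kMv², so KE_total = ½(1+k)Mv² = (7/10)Mv².
Energy conservation: (7/10)Mv₀² + Mgh = (7/10)Mv², so v² = v₀² + 2gh/(1+k).
v = √(5.43² + 2×9.8×2.64/1.4) = √66.44 ≈ 8.15 m/s.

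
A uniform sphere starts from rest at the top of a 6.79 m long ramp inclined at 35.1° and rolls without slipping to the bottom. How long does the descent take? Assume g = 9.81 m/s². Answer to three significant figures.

The moment of inertia is (2/5)MR², giving k ≡ I/(MR²) = 0.4.
Translational: Mg sinθ − f = Ma. Rotational about the CM: fR = Iα = kMRa, so f = kMa.
Hence a = g sinθ/(1+k) = 9.81×sin35.1°/1.4 = 4.029 m/s².
Starting from rest, L = ½at², so t = √(2L/a) = √(2×6.79/4.029) ≈ 1.84 s.

t ≈ 1.84 s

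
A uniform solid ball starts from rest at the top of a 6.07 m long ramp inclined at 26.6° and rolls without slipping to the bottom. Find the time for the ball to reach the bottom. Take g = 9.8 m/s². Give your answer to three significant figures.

With I = (2/5)MR², the ratio k = I/(MR²) is 0.4.
Translational: Mg sinθ − f = Ma. Rotational about the CM: fR = Iα = kMRa, so f = kMa.
Hence a = g sinθ/(1+k) = 9.8×sin26.6°/1.4 = 3.134 m/s².
With constant a from rest, t = √(2L/a) = √(2·6.07/3.134) ≈ 1.97 s.

t ≈ 1.97 s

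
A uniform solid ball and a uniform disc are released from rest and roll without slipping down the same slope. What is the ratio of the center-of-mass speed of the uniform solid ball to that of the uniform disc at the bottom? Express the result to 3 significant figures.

Each satisfies Mgh = ½(1+k)Mv² with k = I/(MR²), so v ∝ 1/√(1+k).
For the uniform solid ball k = 0.4; for the uniform disc k = 0.5.
v₁/v₂ = √((1+k₂)/(1+k₁)) = √(1.5/1.4) ≈ 1.04.

v_ratio ≈ 1.04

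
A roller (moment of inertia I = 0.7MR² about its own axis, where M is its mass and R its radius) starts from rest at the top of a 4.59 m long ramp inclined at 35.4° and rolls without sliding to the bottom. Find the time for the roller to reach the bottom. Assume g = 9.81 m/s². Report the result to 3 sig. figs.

Here I = 0.7MR², so the shape factor k = I/(MR²) = 0.7.
Newton's second law down the slope: Mg sinθ − f = Ma. The torque equation fR = Iα (with α = a/R) gives f = kMa.
Hence a = g sinθ/(1+k) = 9.81×sin35.4°/1.7 = 3.343 m/s².
Starting from rest, L = ½at², so t = √(2L/a) = √(2×4.59/3.343) ≈ 1.66 s.

t ≈ 1.66 s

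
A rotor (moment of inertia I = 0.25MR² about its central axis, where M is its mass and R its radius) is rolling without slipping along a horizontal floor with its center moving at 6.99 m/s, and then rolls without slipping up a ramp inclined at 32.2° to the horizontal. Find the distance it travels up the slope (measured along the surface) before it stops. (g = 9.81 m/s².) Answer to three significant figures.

The moment of inertia is 0.25MR², giving k ≡ I/(MR²) = 0.25.
Rolling without slipping gives ω = v/R, so the total kinetic energy is ½Mv² + ½Iω² = ½(1+k)Mv² = (5/8)Mv².
Setting this equal to Mgh gives the vertical rise h = (1+k)v₀²/(2g) = 1.25×6.99²/(2×9.81) = 3.113 m.
Along the incline, d = h/sinθ = 3.113/sin32.2° ≈ 5.84 m.

d ≈ 5.84 m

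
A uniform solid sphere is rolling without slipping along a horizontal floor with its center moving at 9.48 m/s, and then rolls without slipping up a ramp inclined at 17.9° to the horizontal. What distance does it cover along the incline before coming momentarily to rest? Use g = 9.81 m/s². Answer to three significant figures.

d ≈ 20.9 m

The moment of inertia is (2/5)MR², giving k ≡ I/(MR²) = 0.4.
Rolling without slipping gives ω = v/R, so the total kinetic energy is ½Mv² + ½Iω² = ½(1+k)Mv² = (7/10)Mv².
Setting this equal to Mgh gives the vertical rise h = (1+k)v₀²/(2g) = 1.4×9.48²/(2×9.81) = 6.413 m.
The distance along the slope is d = h/sinθ = 6.413/sin17.9° ≈ 20.9 m.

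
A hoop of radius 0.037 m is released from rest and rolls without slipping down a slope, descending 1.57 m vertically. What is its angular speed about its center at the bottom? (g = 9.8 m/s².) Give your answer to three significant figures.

For this body I = MR², i.e. k = I/(MR²) = 1.
Rolling without slipping gives ω = v/R, so the total kinetic energy is ½Mv² + ½Iω² = ½(1+k)Mv² = Mv².
Energy conservation Mgh = ½(1+k)Mv² gives v = √(2gh/(1+k)) = √(2 × 9.8 × 1.57 / 2) = 3.922 m/s.
Then ω = v/R = 3.922 / 0.037 ≈ 106 rad/s.

ω ≈ 106 rad/s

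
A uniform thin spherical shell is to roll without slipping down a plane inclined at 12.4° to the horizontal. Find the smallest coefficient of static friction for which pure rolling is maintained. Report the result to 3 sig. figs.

With I = (2/3)MR², the ratio k = I/(MR²) is 2/3.
Translational: Mg sinθ − f = Ma. Rotational about the CM: fR = Iα = kMRa, so f = kMa.
These give a = g sinθ/(1+k) and the required friction f = kMg sinθ/(1+k).
The normal force is N = Mg cosθ, so μ_min = f/N = k tanθ/(1+k).
μ_min = (2/3) × tan12.4° / 1.667 ≈ 0.0879.

μ_min ≈ 0.0879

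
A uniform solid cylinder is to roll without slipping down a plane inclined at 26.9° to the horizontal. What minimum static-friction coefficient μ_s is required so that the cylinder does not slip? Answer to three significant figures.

For this body I = (1/2)MR², i.e. k = I/(MR²) = 0.5.
Translational: Mg sinθ − f = Ma. Rotational about the CM: fR = Iα = kMRa, so f = kMa.
These give a = g sinθ/(1+k) and the required friction f = kMg sinθ/(1+k).
With N = Mg cosθ, the no-slip condition f ≤ μN gives μ_min = f/N = k tanθ/(1+k).
μ_min = 0.5 × tan26.9° / 1.5 ≈ 0.169.

μ_min ≈ 0.169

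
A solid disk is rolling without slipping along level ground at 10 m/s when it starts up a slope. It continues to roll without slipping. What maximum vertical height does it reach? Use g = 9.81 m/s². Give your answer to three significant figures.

With I = (1/2)MR², the ratio k = I/(MR²) is 0.5.
The rolling condition ω = v/R makes the rotational term ½I(v/R)² = ½kMv², so KE_total = ½(1+k)Mv² = (3/4)Mv².
All of this converts to potential energy at the highest point: (3/4)Mv₀² = Mgh.
Thus h = (1+k)v₀²/(2g) = 1.5 × 10² / (2 × 9.81) ≈ 7.65 m.

h ≈ 7.65 m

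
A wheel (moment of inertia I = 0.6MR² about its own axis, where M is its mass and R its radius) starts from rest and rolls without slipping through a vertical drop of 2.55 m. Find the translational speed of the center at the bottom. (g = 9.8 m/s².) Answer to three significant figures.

v ≈ 5.59 m/s

For this body I = 0.6MR², i.e. k = I/(MR²) = 0.6.
The rolling condition ω = v/R makes the rotational term ½I(v/R)² = ½kMv², so KE_total = ½(1+k)Mv² = (4/5)Mv².
Energy conservation: Mgh = (4/5)Mv², so v = √(2gh/(1+k)) = √(2 × 9.8 × 2.55 / 1.6) ≈ 5.59 m/s.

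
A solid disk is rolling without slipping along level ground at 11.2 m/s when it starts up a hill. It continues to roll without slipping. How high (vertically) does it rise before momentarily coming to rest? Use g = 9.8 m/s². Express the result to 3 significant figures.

The moment of inertia is (1/2)MR², giving k ≡ I/(MR²) = 0.5.
Pure rolling means v = ωR; then KE = ½Mv² + ½I(v/R)² = ½(1+k)Mv² = (3/4)Mv².
All of this converts to potential energy at the highest point: (3/4)Mv₀² = Mgh.
Thus h = (1+k)v₀²/(2g) = 1.5 × 11.2² / (2 × 9.8) ≈ 9.60 m.

h ≈ 9.60 m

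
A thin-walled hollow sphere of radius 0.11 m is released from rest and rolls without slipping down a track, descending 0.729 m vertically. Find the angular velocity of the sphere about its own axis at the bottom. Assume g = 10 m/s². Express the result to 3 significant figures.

The moment of inertia is (2/3)MR², giving k ≡ I/(MR²) = 2/3.
Since it rolls without slipping, ω = v/R and KE = ½Mv² + ½Iω² = ½(1+k)Mv² = (5/6)Mv².
Energy conservation Mgh = ½(1+k)Mv² gives v = √(2gh/(1+k)) = √(2 × 10 × 0.729 / 1.667) = 2.958 m/s.
Then ω = v/R = 2.958 / 0.11 ≈ 26.9 rad/s.

ω ≈ 26.9 rad/s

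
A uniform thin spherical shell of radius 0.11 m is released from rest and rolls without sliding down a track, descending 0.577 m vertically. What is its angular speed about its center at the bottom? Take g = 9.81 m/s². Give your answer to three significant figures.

Here I = (2/3)MR², so the shape factor k = I/(MR²) = 2/3.
Pure rolling means v = ωR; then KE = ½Mv² + ½I(v/R)² = ½(1+k)Mv² = (5/6)Mv².
Energy conservation Mgh = ½(1+k)Mv² gives v = √(2gh/(1+k)) = √(2 × 9.81 × 0.577 / 1.667) = 2.606 m/s.
The angular speed follows from ω = v/R = 2.606/0.11 ≈ 23.7 rad/s.

ω ≈ 23.7 rad/s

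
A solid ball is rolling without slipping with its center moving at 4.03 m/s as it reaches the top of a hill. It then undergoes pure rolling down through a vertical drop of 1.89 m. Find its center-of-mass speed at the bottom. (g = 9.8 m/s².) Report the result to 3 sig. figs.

The moment of inertia is (2/5)MR², giving k ≡ I/(MR²) = 0.4.
The rolling condition ω = v/R makes the rotational term ½I(v/R)² = ½kMv², so KE_total = ½(1+k)Mv² = (7/10)Mv².
Energy conservation: (7/10)Mv₀² + Mgh = (7/10)Mv², so v² = v₀² + 2gh/(1+k).
v = √(4.03² + 2×9.8×1.89/1.4) = √42.7 ≈ 6.53 m/s.

v ≈ 6.53 m/s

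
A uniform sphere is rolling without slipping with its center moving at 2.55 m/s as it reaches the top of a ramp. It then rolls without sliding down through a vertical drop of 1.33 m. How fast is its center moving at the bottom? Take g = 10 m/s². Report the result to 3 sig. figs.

v ≈ 5.05 m/s

For this body I = (2/5)MR², i.e. k = I/(MR²) = 0.4.
Rolling without slipping gives ω = v/R, so the total kinetic energy is ½Mv² + ½Iω² = ½(1+k)Mv² = (7/10)Mv².
Conserving energy between top and bottom: (7/10)Mv² = (7/10)Mv₀² + Mgh, hence v² = v₀² + 2gh/(1+k).
v = √(2.55² + 2×10×1.33/1.4) = √25.5 ≈ 5.05 m/s.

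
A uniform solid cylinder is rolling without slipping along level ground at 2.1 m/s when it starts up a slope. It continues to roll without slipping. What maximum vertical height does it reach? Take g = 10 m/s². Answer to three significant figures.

h ≈ 0.331 m

The moment of inertia is (1/2)MR², giving k ≡ I/(MR²) = 0.5.
Since it rolls without slipping, ω = v/R and KE = ½Mv² + ½Iω² = ½(1+k)Mv² = (3/4)Mv².
All of this converts to potential energy at the highest point: (3/4)Mv₀² = Mgh.
Thus h = (1+k)v₀²/(2g) = 1.5 × 2.1² / (2 × 10) ≈ 0.331 m.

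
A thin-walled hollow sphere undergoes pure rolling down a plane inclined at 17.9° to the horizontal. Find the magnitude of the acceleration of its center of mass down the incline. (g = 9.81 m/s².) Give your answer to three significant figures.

For this body I = (2/3)MR², i.e. k = I/(MR²) = 2/3.
Translational: Mg sinθ − f = Ma. Rotational about the CM: fR = Iα = kMRa, so f = kMa.
Eliminating f: Mg sinθ = (1+k)Ma, so a = g sinθ/(1+k) = 9.81 × sin17.9° / 1.667 ≈ 1.81 m/s².

a ≈ 1.81 m/s²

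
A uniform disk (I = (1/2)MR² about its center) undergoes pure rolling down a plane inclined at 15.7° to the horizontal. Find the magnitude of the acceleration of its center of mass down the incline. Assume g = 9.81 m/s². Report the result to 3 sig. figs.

For this body I = (1/2)MR², i.e. k = I/(MR²) = 0.5.
Along the incline Mg sinθ − f = Ma, and torque about the center fR = Iα = kMR²(a/R) gives f = kMa.
Eliminating f: Mg sinθ = (1+k)Ma, so a = g sinθ/(1+k) = 9.81 × sin15.7° / 1.5 ≈ 1.77 m/s².

a ≈ 1.77 m/s²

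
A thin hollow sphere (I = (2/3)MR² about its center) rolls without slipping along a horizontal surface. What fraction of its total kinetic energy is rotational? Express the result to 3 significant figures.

With I = (2/3)MR², the ratio k = I/(MR²) is 2/3.
With ω = v/R, KE_trans = ½Mv² and KE_rot = ½Iω² = ½kMv², so KE_total = ½(1+k)Mv².
The rotational fraction is therefore k/(1+k) = (2/3)/1.667 ≈ 0.400.

fraction ≈ 0.400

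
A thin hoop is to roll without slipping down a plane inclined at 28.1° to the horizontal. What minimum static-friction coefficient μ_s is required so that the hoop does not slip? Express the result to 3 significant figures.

μ_min ≈ 0.267

For this body I = MR², i.e. k = I/(MR²) = 1.
Translational: Mg sinθ − f = Ma. Rotational about the CM: fR = Iα = kMRa, so f = kMa.
These give a = g sinθ/(1+k) and the required friction f = kMg sinθ/(1+k).
The normal force is N = Mg cosθ, so μ_min = f/N = k tanθ/(1+k).
μ_min = 1 × tan28.1° / 2 ≈ 0.267.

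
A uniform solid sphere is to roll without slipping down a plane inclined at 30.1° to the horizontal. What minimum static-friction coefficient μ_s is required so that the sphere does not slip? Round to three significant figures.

Here I = (2/5)MR², so the shape factor k = I/(MR²) = 0.4.
Along the incline Mg sinθ − f = Ma, and torque about the center fR = Iα = kMR²(a/R) gives f = kMa.
These give a = g sinθ/(1+k) and the required friction f = kMg sinθ/(1+k).
With N = Mg cosθ, the no-slip condition f ≤ μN gives μ_min = f/N = k tanθ/(1+k).
μ_min = 0.4 × tan30.1° / 1.4 ≈ 0.166.

μ_min ≈ 0.166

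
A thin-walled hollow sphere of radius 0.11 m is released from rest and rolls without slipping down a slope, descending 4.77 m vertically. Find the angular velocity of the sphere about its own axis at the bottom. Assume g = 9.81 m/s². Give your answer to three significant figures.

The moment of inertia is (2/3)MR², giving k ≡ I/(MR²) = 2/3.
Rolling without slipping gives ω = v/R, so the total kinetic energy is ½Mv² + ½Iω² = ½(1+k)Mv² = (5/6)Mv².
Energy conservation Mgh = ½(1+k)Mv² gives v = √(2gh/(1+k)) = √(2 × 9.81 × 4.77 / 1.667) = 7.493 m/s.
Then ω = v/R = 7.493 / 0.11 ≈ 68.1 rad/s.

ω ≈ 68.1 rad/s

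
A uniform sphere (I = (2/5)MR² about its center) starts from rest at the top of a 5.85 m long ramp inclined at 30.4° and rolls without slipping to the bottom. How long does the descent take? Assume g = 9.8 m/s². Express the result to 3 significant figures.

For this body I = (2/5)MR², i.e. k = I/(MR²) = 0.4.
Along the incline Mg sinθ − f = Ma, and torque about the center fR = Iα = kMR²(a/R) gives f = kMa.
Hence a = g sinθ/(1+k) = 9.8×sin30.4°/1.4 = 3.542 m/s².
Starting from rest, L = ½at², so t = √(2L/a) = √(2×5.85/3.542) ≈ 1.82 s.

t ≈ 1.82 s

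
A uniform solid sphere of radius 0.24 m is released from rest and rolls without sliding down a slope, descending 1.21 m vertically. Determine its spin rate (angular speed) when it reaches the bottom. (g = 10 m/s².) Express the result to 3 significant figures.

The moment of inertia is (2/5)MR², giving k ≡ I/(MR²) = 0.4.
Since it rolls without slipping, ω = v/R and KE = ½Mv² + ½Iω² = ½(1+k)Mv² = (7/10)Mv².
Energy conservation Mgh = ½(1+k)Mv² gives v = √(2gh/(1+k)) = √(2 × 10 × 1.21 / 1.4) = 4.158 m/s.
The angular speed follows from ω = v/R = 4.158/0.24 ≈ 17.3 rad/s.

ω ≈ 17.3 rad/s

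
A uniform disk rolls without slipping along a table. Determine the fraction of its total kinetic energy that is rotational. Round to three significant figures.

fraction ≈ 0.333

With I = (1/2)MR², the ratio k = I/(MR²) is 0.5.
With ω = v/R, KE_trans = ½Mv² and KE_rot = ½Iω² = ½kMv², so KE_total = ½(1+k)Mv².
The rotational fraction is therefore k/(1+k) = 0.5/1.5 ≈ 0.333.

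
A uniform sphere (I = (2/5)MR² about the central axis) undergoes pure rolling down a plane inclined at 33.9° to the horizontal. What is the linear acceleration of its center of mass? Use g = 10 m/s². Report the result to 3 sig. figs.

For this body I = (2/5)MR², i.e. k = I/(MR²) = 0.4.
Newton's second law down the slope: Mg sinθ − f = Ma. The torque equation fR = Iα (with α = a/R) gives f = kMa.
Eliminating f: Mg sinθ = (1+k)Ma, so a = g sinθ/(1+k) = 10 × sin33.9° / 1.4 ≈ 3.98 m/s².

a ≈ 3.98 m/s²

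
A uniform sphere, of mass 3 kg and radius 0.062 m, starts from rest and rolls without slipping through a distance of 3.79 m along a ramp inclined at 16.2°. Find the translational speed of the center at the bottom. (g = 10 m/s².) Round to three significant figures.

v ≈ 3.89 m/s

The moment of inertia is (2/5)MR², giving k ≡ I/(MR²) = 0.4.
Since it rolls without slipping, ω = v/R and KE = ½Mv² + ½Iω² = ½(1+k)Mv² = (7/10)Mv².
The vertical drop is h = L sinθ = 3.79 × sin16.2° = 1.057 m.
Energy conservation: Mgh = (7/10)Mv², so v = √(2gh/(1+k)) = √(2 × 10 × 1.057 / 1.4) ≈ 3.89 m/s.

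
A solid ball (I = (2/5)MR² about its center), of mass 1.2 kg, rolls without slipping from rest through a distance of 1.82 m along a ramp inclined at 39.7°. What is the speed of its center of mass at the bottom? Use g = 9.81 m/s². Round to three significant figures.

v ≈ 4.04 m/s

The moment of inertia is (2/5)MR², giving k ≡ I/(MR²) = 0.4.
Pure rolling means v = ωR; then KE = ½Mv² + ½I(v/R)² = ½(1+k)Mv² = (7/10)Mv².
The vertical drop is h = L sinθ = 1.82 × sin39.7° = 1.163 m.
Energy conservation: Mgh = (7/10)Mv², so v = √(2gh/(1+k)) = √(2 × 9.81 × 1.163 / 1.4) ≈ 4.04 m/s.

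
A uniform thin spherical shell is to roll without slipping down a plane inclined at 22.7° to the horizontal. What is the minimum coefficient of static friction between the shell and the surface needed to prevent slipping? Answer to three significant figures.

μ_min ≈ 0.167

Here I = (2/3)MR², so the shape factor k = I/(MR²) = 2/3.
Translational: Mg sinθ − f = Ma. Rotational about the CM: fR = Iα = kMRa, so f = kMa.
These give a = g sinθ/(1+k) and the required friction f = kMg sinθ/(1+k).
The normal force is N = Mg cosθ, so μ_min = f/N = k tanθ/(1+k).
μ_min = (2/3) × tan22.7° / 1.667 ≈ 0.167.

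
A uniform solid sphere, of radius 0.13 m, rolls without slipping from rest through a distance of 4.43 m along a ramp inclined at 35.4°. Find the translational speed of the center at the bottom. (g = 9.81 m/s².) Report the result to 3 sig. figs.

v ≈ 6.00 m/s

With I = (2/5)MR², the ratio k = I/(MR²) is 0.4.
Since it rolls without slipping, ω = v/R and KE = ½Mv² + ½Iω² = ½(1+k)Mv² = (7/10)Mv².
The vertical drop is h = L sinθ = 4.43 × sin35.4° = 2.566 m.
Energy conservation: Mgh = (7/10)Mv², so v = √(2gh/(1+k)) = √(2 × 9.81 × 2.566 / 1.4) ≈ 6.00 m/s.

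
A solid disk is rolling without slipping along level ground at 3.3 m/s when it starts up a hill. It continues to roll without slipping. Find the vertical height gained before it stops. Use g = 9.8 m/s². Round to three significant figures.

h ≈ 0.833 m

With I = (1/2)MR², the ratio k = I/(MR²) is 0.5.
Since it rolls without slipping, ω = v/R and KE = ½Mv² + ½Iω² = ½(1+k)Mv² = (3/4)Mv².
All of this converts to potential energy at the highest point: (3/4)Mv₀² = Mgh.
Thus h = (1+k)v₀²/(2g) = 1.5 × 3.3² / (2 × 9.8) ≈ 0.833 m.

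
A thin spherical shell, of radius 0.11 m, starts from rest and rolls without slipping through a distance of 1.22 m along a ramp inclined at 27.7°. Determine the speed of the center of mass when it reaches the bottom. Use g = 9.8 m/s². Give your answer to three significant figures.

For this body I = (2/3)MR², i.e. k = I/(MR²) = 2/3.
Since it rolls without slipping, ω = v/R and KE = ½Mv² + ½Iω² = ½(1+k)Mv² = (5/6)Mv².
The vertical drop is h = L sinθ = 1.22 × sin27.7° = 0.5671 m.
Energy conservation: Mgh = (5/6)Mv², so v = √(2gh/(1+k)) = √(2 × 9.8 × 0.5671 / 1.667) ≈ 2.58 m/s.

v ≈ 2.58 m/s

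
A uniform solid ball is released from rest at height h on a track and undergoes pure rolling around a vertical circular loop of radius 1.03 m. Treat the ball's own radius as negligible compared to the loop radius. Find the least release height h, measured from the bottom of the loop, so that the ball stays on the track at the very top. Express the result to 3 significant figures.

The moment of inertia is (2/5)MR², giving k ≡ I/(MR²) = 0.4.
At the top of the loop, the minimum-contact condition is Mg = Mv_top²/r, so v_top² = gr.
With ω = v/R, the kinetic energy at speed v is ½(1+k)Mv² = (7/10)Mv².
Energy conservation from release (height h) to the top (height 2r): Mgh = Mg(2r) + (7/10)M·gr.
Thus h_min = 2r + (1+k)r/2 = r(2 + 1.4/2) = 1.03 × 2.7 ≈ 2.78 m.

h_min ≈ 2.78 m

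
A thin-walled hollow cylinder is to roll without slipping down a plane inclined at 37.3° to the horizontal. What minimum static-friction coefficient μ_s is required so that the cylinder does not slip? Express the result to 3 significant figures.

Here I = MR², so the shape factor k = I/(MR²) = 1.
Translational: Mg sinθ − f = Ma. Rotational about the CM: fR = Iα = kMRa, so f = kMa.
These give a = g sinθ/(1+k) and the required friction f = kMg sinθ/(1+k).
The normal force is N = Mg cosθ, so μ_min = f/N = k tanθ/(1+k).
μ_min = 1 × tan37.3° / 2 ≈ 0.381.

μ_min ≈ 0.381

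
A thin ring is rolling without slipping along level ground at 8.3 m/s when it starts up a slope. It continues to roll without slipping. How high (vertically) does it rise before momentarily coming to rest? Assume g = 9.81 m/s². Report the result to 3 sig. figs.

h ≈ 7.02 m

With I = MR², the ratio k = I/(MR²) is 1.
The rolling condition ω = v/R makes the rotational term ½I(v/R)² = ½kMv², so KE_total = ½(1+k)Mv² = Mv².
All of this converts to potential energy at the highest point: Mv₀² = Mgh.
Thus h = (1+k)v₀²/(2g) = 2 × 8.3² / (2 × 9.81) ≈ 7.02 m.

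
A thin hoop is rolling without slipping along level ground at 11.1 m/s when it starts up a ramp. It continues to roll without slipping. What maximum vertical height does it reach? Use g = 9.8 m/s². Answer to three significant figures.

h ≈ 12.6 m

For this body I = MR², i.e. k = I/(MR²) = 1.
Since it rolls without slipping, ω = v/R and KE = ½Mv² + ½Iω² = ½(1+k)Mv² = Mv².
At the top the kinetic energy is zero, so Mv₀² = Mgh.
Thus h = (1+k)v₀²/(2g) = 2 × 11.1² / (2 × 9.8) ≈ 12.6 m.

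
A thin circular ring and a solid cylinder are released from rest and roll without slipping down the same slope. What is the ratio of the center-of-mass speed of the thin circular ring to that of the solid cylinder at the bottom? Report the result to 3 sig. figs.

Each satisfies Mgh = ½(1+k)Mv² with k = I/(MR²), so v ∝ 1/√(1+k).
For the thin circular ring k = 1; for the solid cylinder k = 0.5.
v₁/v₂ = √((1+k₂)/(1+k₁)) = √(1.5/2) ≈ 0.866.

v_ratio ≈ 0.866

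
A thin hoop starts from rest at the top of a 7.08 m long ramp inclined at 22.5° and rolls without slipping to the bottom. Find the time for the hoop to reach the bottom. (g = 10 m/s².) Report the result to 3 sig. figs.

The moment of inertia is MR², giving k ≡ I/(MR²) = 1.
Along the incline Mg sinθ − f = Ma, and torque about the center fR = Iα = kMR²(a/R) gives f = kMa.
Hence a = g sinθ/(1+k) = 10×sin22.5°/2 = 1.913 m/s².
With constant a from rest, t = √(2L/a) = √(2·7.08/1.913) ≈ 2.72 s.

t ≈ 2.72 s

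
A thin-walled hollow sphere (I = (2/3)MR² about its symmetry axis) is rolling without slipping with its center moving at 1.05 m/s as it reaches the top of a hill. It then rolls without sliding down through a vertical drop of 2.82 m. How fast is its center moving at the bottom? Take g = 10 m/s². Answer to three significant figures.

For this body I = (2/3)MR², i.e. k = I/(MR²) = 2/3.
Pure rolling means v = ωR; then KE = ½Mv² + ½I(v/R)² = ½(1+k)Mv² = (5/6)Mv².
Conserving energy between top and bottom: (5/6)Mv² = (5/6)Mv₀² + Mgh, hence v² = v₀² + 2gh/(1+k).
v = √(1.05² + 2×10×2.82/1.667) = √34.94 ≈ 5.91 m/s.

v ≈ 5.91 m/s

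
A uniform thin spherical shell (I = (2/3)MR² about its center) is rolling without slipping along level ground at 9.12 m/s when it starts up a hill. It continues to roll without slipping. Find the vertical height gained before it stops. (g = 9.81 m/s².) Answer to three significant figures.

Here I = (2/3)MR², so the shape factor k = I/(MR²) = 2/3.
The rolling condition ω = v/R makes the rotational term ½I(v/R)² = ½kMv², so KE_total = ½(1+k)Mv² = (5/6)Mv².
At the top the kinetic energy is zero, so (5/6)Mv₀² = Mgh.
Thus h = (1+k)v₀²/(2g) = 1.667 × 9.12² / (2 × 9.81) ≈ 7.07 m.

h ≈ 7.07 m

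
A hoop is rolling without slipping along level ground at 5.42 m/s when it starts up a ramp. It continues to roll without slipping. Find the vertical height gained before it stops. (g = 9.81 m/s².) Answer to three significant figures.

h ≈ 2.99 m

The moment of inertia is MR², giving k ≡ I/(MR²) = 1.
Rolling without slipping gives ω = v/R, so the total kinetic energy is ½Mv² + ½Iω² = ½(1+k)Mv² = Mv².
At the top the kinetic energy is zero, so Mv₀² = Mgh.
Thus h = (1+k)v₀²/(2g) = 2 × 5.42² / (2 × 9.81) ≈ 2.99 m.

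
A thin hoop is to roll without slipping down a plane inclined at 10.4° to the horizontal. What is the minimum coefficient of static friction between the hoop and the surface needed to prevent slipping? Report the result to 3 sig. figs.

The moment of inertia is MR², giving k ≡ I/(MR²) = 1.
Newton's second law down the slope: Mg sinθ − f = Ma. The torque equation fR = Iα (with α = a/R) gives f = kMa.
These give a = g sinθ/(1+k) and the required friction f = kMg sinθ/(1+k).
With N = Mg cosθ, the no-slip condition f ≤ μN gives μ_min = f/N = k tanθ/(1+k).
μ_min = 1 × tan10.4° / 2 ≈ 0.0918.

μ_min ≈ 0.0918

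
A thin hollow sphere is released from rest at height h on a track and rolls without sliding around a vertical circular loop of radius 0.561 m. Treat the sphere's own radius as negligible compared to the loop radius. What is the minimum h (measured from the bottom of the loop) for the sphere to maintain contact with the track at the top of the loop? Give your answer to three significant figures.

h_min ≈ 1.59 m

The moment of inertia is (2/3)MR², giving k ≡ I/(MR²) = 2/3.
At the top of the loop, the minimum-contact condition is Mg = Mv_top²/r, so v_top² = gr.
With ω = v/R, the kinetic energy at speed v is ½(1+k)Mv² = (5/6)Mv².
Energy conservation from release (height h) to the top (height 2r): Mgh = Mg(2r) + (5/6)M·gr.
Thus h_min = 2r + (1+k)r/2 = r(2 + 1.667/2) = 0.561 × 2.833 ≈ 1.59 m.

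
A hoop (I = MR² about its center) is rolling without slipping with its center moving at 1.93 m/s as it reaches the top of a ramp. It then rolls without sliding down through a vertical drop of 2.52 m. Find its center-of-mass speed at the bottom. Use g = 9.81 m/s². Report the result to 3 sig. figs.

v ≈ 5.33 m/s

Here I = MR², so the shape factor k = I/(MR²) = 1.
Pure rolling means v = ωR; then KE = ½Mv² + ½I(v/R)² = ½(1+k)Mv² = Mv².
Conserving energy between top and bottom: Mv² = Mv₀² + Mgh, hence v² = v₀² + 2gh/(1+k).
v = √(1.93² + 2×9.81×2.52/2) = √28.45 ≈ 5.33 m/s.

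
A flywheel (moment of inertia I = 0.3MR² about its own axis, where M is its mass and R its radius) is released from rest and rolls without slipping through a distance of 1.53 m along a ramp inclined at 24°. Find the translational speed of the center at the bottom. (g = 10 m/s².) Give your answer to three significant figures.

v ≈ 3.09 m/s

For this body I = 0.3MR², i.e. k = I/(MR²) = 0.3.
Pure rolling means v = ωR; then KE = ½Mv² + ½I(v/R)² = ½(1+k)Mv² = (13/20)Mv².
The vertical drop is h = L sinθ = 1.53 × sin24° = 0.6223 m.
Energy conservation: Mgh = (13/20)Mv², so v = √(2gh/(1+k)) = √(2 × 10 × 0.6223 / 1.3) ≈ 3.09 m/s.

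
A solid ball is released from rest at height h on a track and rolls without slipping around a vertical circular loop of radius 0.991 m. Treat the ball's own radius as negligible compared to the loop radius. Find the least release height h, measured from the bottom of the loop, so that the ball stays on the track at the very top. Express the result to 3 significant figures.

h_min ≈ 2.68 m

Here I = (2/5)MR², so the shape factor k = I/(MR²) = 0.4.
At the top, contact is just lost when gravity alone supplies the centripetal force: Mg = Mv_top²/r, i.e. v_top² = gr.
With ω = v/R, the kinetic energy at speed v is ½(1+k)Mv² = (7/10)Mv².
Energy conservation from release (height h) to the top (height 2r): Mgh = Mg(2r) + (7/10)M·gr.
Thus h_min = 2r + (1+k)r/2 = r(2 + 1.4/2) = 0.991 × 2.7 ≈ 2.68 m.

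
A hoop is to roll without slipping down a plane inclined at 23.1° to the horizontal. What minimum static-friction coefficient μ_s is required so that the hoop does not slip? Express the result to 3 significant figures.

μ_min ≈ 0.213

With I = MR², the ratio k = I/(MR²) is 1.
Newton's second law down the slope: Mg sinθ − f = Ma. The torque equation fR = Iα (with α = a/R) gives f = kMa.
These give a = g sinθ/(1+k) and the required friction f = kMg sinθ/(1+k).
With N = Mg cosθ, the no-slip condition f ≤ μN gives μ_min = f/N = k tanθ/(1+k).
μ_min = 1 × tan23.1° / 2 ≈ 0.213.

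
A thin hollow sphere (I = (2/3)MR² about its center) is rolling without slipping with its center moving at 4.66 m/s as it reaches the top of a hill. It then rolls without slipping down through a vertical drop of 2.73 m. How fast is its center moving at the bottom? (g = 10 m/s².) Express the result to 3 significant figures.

Here I = (2/3)MR², so the shape factor k = I/(MR²) = 2/3.
The rolling condition ω = v/R makes the rotational term ½I(v/R)² = ½kMv², so KE_total = ½(1+k)Mv² = (5/6)Mv².
Conserving energy between top and bottom: (5/6)Mv² = (5/6)Mv₀² + Mgh, hence v² = v₀² + 2gh/(1+k).
v = √(4.66² + 2×10×2.73/1.667) = √54.48 ≈ 7.38 m/s.

v ≈ 7.38 m/s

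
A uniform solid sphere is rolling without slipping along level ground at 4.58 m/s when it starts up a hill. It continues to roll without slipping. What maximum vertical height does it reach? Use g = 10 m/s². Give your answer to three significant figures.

h ≈ 1.47 m

For this body I = (2/5)MR², i.e. k = I/(MR²) = 0.4.
Rolling without slipping gives ω = v/R, so the total kinetic energy is ½Mv² + ½Iω² = ½(1+k)Mv² = (7/10)Mv².
At the top the kinetic energy is zero, so (7/10)Mv₀² = Mgh.
Thus h = (1+k)v₀²/(2g) = 1.4 × 4.58² / (2 × 10) ≈ 1.47 m.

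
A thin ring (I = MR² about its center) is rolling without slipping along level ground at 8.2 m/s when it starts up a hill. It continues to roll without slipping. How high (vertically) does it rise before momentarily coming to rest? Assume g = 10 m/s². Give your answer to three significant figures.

h ≈ 6.72 m

For this body I = MR², i.e. k = I/(MR²) = 1.
Since it rolls without slipping, ω = v/R and KE = ½Mv² + ½Iω² = ½(1+k)Mv² = Mv².
At the top the kinetic energy is zero, so Mv₀² = Mgh.
Thus h = (1+k)v₀²/(2g) = 2 × 8.2² / (2 × 10) ≈ 6.72 m.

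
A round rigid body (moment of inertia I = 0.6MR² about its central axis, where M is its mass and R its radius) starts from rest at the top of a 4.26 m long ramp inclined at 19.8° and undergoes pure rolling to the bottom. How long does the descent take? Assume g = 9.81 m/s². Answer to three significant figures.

With I = 0.6MR², the ratio k = I/(MR²) is 0.6.
Translational: Mg sinθ − f = Ma. Rotational about the CM: fR = Iα = kMRa, so f = kMa.
Hence a = g sinθ/(1+k) = 9.81×sin19.8°/1.6 = 2.077 m/s².
Starting from rest, L = ½at², so t = √(2L/a) = √(2×4.26/2.077) ≈ 2.03 s.

t ≈ 2.03 s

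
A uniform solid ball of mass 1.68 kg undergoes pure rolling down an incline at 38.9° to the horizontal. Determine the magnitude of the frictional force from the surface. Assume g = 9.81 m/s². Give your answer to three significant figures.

f ≈ 2.96 N

The moment of inertia is (2/5)MR², giving k ≡ I/(MR²) = 0.4.
Translational: Mg sinθ − f = Ma. Rotational about the CM: fR = Iα = kMRa, so f = kMa.
Combining, a = g sinθ/(1+k) and f = kMa = kMg sinθ/(1+k).
f = 0.4 × 1.68 × 9.81 × sin38.9° / 1.4 ≈ 2.96 N.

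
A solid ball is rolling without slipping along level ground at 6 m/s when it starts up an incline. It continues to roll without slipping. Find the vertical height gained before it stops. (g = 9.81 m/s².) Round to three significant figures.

For this body I = (2/5)MR², i.e. k = I/(MR²) = 0.4.
Since it rolls without slipping, ω = v/R and KE = ½Mv² + ½Iω² = ½(1+k)Mv² = (7/10)Mv².
At the top the kinetic energy is zero, so (7/10)Mv₀² = Mgh.
Thus h = (1+k)v₀²/(2g) = 1.4 × 6² / (2 × 9.81) ≈ 2.57 m.

h ≈ 2.57 m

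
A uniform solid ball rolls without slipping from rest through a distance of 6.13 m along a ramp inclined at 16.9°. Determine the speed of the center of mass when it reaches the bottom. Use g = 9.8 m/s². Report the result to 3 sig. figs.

v ≈ 4.99 m/s

Here I = (2/5)MR², so the shape factor k = I/(MR²) = 0.4.
Pure rolling means v = ωR; then KE = ½Mv² + ½I(v/R)² = ½(1+k)Mv² = (7/10)Mv².
The vertical drop is h = L sinθ = 6.13 × sin16.9° = 1.782 m.
Setting Mgh = (7/10)Mv² gives v = √(2gh/(1+k)) = √(2·9.8·1.782/1.4) ≈ 4.99 m/s.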